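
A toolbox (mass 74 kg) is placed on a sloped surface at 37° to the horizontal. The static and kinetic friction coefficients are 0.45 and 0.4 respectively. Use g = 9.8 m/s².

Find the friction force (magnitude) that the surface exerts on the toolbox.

f ≈ 232 N (up the incline)

Normal force: N = m g cos θ = 74 × 9.8 × cos 37° = 579.2 N.
Along the slope the weight component is m g sin θ = 436.4 N; friction must supply exactly this, acting up-slope.
Maximum static friction available: μ_s N = 0.45 × 579.2 = 260.6 N.
|436.4| exceeds 260.6 N, so the toolbox slips down-slope; friction is kinetic, f = μ_k N = 0.4×579.2 = 232 N.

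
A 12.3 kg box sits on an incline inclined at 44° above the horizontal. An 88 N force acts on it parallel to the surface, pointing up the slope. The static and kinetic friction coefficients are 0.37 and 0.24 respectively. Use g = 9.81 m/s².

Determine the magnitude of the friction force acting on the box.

f ≈ 4.18 N (down the incline)

The normal reaction is N = m g cos θ = 86.8 N.
For equilibrium along the incline the friction force must supply f = m g sin θ − P = 83.82 − 88 = -4.18 N (positive meaning up-slope).
Static friction can supply at most μ_s N = 32.12 N.
Since |-4.18| ≤ 32.12 N, static friction is sufficient; f equals the required value, not μ_s N.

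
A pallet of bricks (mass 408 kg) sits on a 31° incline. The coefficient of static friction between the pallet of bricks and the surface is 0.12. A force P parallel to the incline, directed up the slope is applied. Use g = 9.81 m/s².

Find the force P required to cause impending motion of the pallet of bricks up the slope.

P ≈ 2470 N

At impending motion up the slope, friction acts down-slope at its limit: f = μ_s N.
P is parallel to the surface, so N = m g cos θ = 3430 N.
Along the incline: P = m g sin θ + μ_s N = 2060 + 0.12×3430 = 2470 N.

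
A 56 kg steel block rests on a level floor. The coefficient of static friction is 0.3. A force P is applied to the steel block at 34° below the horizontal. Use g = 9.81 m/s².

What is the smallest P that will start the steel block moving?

P ≈ 249 N

N = m g + P sin α (the push presses the steel block into the level floor).
At impending slip, P cos α = μ_s N = μ_s (m g + P sin α).
Solving: P (cos α − μ_s sin α) = μ_s m g → P = 0.3×549/(cos 34° − 0.3 sin 34°) = 165/0.6613 = 249 N.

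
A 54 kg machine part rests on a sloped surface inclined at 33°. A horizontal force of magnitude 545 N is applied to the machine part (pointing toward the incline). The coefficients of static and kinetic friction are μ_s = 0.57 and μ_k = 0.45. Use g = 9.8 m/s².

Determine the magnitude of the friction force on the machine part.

f ≈ 169 N (down the incline)

Resolve perpendicular to the incline: N = m g cos θ + P sin θ = 54×9.8×cos 33° + 545×sin 33° = 740.7 N.
Parallel to the incline: P cos θ − m g sin θ = 457.1 − 288.2 = 168.9 N; the friction needed to balance this is 168.9 N acting down the slope.
The limit of static friction is μ_s N = 422.2 N.
|f_req| = 168.9 ≤ 422.2 N → the machine part is in equilibrium; friction equals the required value.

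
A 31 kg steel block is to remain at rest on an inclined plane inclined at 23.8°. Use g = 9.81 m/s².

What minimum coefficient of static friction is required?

μ_s,min ≈ 0.441

At the slip threshold m g sin θ = μ_s m g cos θ, so μ_s,min = tan θ.
μ_s,min = tan 23.8° = 0.441.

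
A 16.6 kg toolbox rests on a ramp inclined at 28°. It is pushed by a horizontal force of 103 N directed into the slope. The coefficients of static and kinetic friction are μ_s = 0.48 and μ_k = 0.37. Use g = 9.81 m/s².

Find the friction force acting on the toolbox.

f ≈ 14.5 N (down the incline)

Normal direction: N = m g cos θ + P sin θ = 192.1 N.
Along the incline, the net driving force (taking up-slope positive) is P cos θ − m g sin θ = 90.94 − 76.45 = 14.49 N, so equilibrium requires friction f = -14.49 N (down-slope).
Maximum static friction: μ_s N = 0.48 × 192.1 = 92.23 N.
|f_req| = 14.49 ≤ 92.23 N → the toolbox is in equilibrium; friction equals the required value.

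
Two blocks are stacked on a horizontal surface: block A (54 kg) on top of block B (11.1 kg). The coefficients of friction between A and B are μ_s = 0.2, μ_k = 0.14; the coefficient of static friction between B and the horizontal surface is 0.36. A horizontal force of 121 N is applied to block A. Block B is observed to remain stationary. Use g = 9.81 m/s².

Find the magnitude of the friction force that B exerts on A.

Normal force at the A–B interface: N₁ = m_A g = 529.7 N.
So the A–B interface can sustain at most μ_s N₁ = 105.9 N of static friction.
Since P = 121 N > 105.9 N, A slides on B; the A–B friction is kinetic: f₁ = μ_k N₁ = 0.14×529.7 = 74.2 N.
B experiences an equal 74.2 N forward from A (third law). B is in equilibrium, so the floor supplies f₂ = 74.2 N of static friction (limit μ_s(m_A+m_B)g = 229.9 N, not exceeded).

f ≈ 74.2 N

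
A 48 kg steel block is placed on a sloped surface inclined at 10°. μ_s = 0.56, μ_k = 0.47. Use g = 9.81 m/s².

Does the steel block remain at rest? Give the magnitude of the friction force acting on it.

N = m g cos θ = 464 N.
Down-slope weight component: m g sin θ = 81.8 N.
μ_s N = 260 N.
81.8 ≤ 260 N, so it stays put; friction = 81.8 N.

f ≈ 81.8 N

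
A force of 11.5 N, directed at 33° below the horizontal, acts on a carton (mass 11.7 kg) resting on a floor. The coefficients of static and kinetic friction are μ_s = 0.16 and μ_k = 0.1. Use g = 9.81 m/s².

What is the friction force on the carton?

f ≈ 9.64 N

N = m g + P sin α = 114.8 + 11.5×sin 33° = 121 N.
Horizontally, friction must balance P cos α = 9.645 N.
μ_s N = 0.16 × 121 = 19.37 N.
Since 9.645 N does not exceed the limit, the carton stays at rest and f = 9.64 N.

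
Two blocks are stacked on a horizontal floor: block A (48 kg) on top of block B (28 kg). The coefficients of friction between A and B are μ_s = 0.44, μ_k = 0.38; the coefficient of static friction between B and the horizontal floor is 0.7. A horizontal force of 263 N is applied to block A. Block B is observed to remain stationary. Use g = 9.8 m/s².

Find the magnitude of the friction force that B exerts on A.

f ≈ 179 N

Normal force at the A–B interface: N₁ = m_A g = 470.4 N.
So the A–B interface can sustain at most μ_s N₁ = 207 N of static friction.
Since P = 263 N > 207 N, A slides on B; the A–B friction is kinetic: f₁ = μ_k N₁ = 0.38×470.4 = 179 N.
B experiences an equal 179 N forward from A (third law). B is in equilibrium, so the floor supplies f₂ = 179 N of static friction (limit μ_s(m_A+m_B)g = 521.4 N, not exceeded).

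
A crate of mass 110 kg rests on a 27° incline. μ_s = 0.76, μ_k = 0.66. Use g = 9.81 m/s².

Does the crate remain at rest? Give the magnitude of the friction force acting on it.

N = m g cos θ = 961 N.
Down-slope weight component: m g sin θ = 490 N.
μ_s N = 731 N.
490 ≤ 731 N, so it stays put; friction = 490 N.

f ≈ 490 N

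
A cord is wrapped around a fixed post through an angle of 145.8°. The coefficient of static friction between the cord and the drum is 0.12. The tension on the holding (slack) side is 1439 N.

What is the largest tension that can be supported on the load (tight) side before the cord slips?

T_max ≈ 1950 N

At impending slip the capstan equation gives T₂/T₁ = e^{μβ} with β in radians.
β = 145.8° × π/180 = 2.545 rad.
e^{μβ} = e^{0.12×2.545} = 1.357.
T₂ = T₁ · e^{μβ} = 1439 × 1.357 = 1950 N.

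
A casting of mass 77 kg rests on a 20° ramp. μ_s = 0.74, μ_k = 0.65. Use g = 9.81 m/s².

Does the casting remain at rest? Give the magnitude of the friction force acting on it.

N = m g cos θ = 710 N.
Down-slope weight component: m g sin θ = 258 N.
μ_s N = 525 N.
258 ≤ 525 N, so it stays put; friction = 258 N.

f ≈ 258 N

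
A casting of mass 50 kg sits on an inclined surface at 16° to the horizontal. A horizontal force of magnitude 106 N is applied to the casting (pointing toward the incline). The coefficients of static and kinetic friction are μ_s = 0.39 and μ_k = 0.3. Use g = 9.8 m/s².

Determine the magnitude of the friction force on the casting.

f ≈ 33.2 N (up the incline)

Normal direction: N = m g cos θ + P sin θ = 500.2 N.
Parallel to the incline: P cos θ − m g sin θ = 101.9 − 135.1 = -33.17 N; the friction needed to balance this is 33.17 N acting up the slope.
The limit of static friction is μ_s N = 195.1 N.
|f_req| = 33.17 ≤ 195.1 N → the casting is in equilibrium; friction equals the required value.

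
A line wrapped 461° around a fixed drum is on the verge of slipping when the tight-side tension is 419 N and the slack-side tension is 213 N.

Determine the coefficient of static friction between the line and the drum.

μ ≈ 0.0841

T₂/T₁ = e^{μβ} → μ = ln(T₂/T₁)/β.
β = 461° = 8.046 rad.
μ = ln(419/213)/8.046 = ln(1.967)/8.046 = 0.0841.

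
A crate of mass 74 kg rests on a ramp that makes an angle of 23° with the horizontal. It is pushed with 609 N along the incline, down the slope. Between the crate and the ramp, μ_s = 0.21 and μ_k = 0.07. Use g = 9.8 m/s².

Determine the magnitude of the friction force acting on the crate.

f ≈ 46.7 N (up the incline)

The normal reaction is N = m g cos θ = 667.6 N.
Parallel to the incline, ΣF = 0 gives f = m g sin θ + P = 283.4 + 609 = 892.4 N (up-slope positive).
Maximum static friction available: μ_s N = 0.21 × 667.6 = 140.2 N.
|892.4| exceeds 140.2 N, so the crate slips down-slope; friction is kinetic, f = μ_k N = 0.07×667.6 = 46.7 N.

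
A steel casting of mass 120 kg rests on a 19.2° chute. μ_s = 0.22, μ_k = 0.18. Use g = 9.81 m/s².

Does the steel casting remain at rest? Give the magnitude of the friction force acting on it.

f ≈ 200 N

N = m g cos θ = 1110 N.
Down-slope weight component: m g sin θ = 387 N.
μ_s N = 245 N.
387 > 245 N, so it slides; kinetic friction f = μ_k N = 0.18×1110 = 200 N.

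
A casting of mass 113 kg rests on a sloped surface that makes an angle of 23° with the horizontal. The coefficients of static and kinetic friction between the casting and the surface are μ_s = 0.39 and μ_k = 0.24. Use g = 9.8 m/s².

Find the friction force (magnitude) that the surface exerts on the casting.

f ≈ 245 N (up the incline)

Perpendicular to the surface, N = m g cos θ = 113·9.8·cos 23° = 1019 N.
For equilibrium along the incline, friction must balance the weight component: f = m g sin θ = 432.7 N up the slope.
Maximum static friction available: μ_s N = 0.39 × 1019 = 397.6 N.
Since |432.7| > 397.6 N, static friction cannot hold it; the casting slides down the incline and kinetic friction applies: f = μ_k N = 0.24 × 1019 = 245 N.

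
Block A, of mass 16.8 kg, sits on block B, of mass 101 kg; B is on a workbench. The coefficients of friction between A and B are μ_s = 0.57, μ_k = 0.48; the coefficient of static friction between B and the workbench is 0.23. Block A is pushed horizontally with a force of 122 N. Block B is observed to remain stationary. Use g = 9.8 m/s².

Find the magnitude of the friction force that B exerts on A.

Between the blocks, N₁ = m_A g = 164.6 N.
So the A–B interface can sustain at most μ_s N₁ = 93.84 N of static friction.
Since P = 122 N > 93.84 N, A slides on B; the A–B friction is kinetic: f₁ = μ_k N₁ = 0.48×164.6 = 79 N.
By Newton's third law B feels 79 N forward from A. With B stationary, the floor's static friction on B balances it: f₂ = 79 N (well within μ_s(m_A+m_B)g = 265.5 N).

f ≈ 79 N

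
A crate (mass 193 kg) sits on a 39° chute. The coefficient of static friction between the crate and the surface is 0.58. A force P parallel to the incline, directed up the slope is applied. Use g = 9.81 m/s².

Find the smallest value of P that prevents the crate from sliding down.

P_min ≈ 338 N

The crate tends to slide down (tan θ > μ_s), so at the point of impending slip friction acts up-slope at its limit: f = μ_s N.
P is parallel to the surface, so N = m g cos θ = 1470 N.
Along the incline: P + μ_s N = m g sin θ, so P = 1190 − 0.58×1470 = 338 N.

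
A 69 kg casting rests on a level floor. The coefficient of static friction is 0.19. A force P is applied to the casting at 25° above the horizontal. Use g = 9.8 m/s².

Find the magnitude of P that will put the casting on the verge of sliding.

N = m g − P sin α (the pull lifts the casting).
At impending slip, P cos α = μ_s N = μ_s (m g − P sin α).
Solving: P (cos α + μ_s sin α) = μ_s m g → P = 0.19×676/(cos 25° + 0.19 sin 25°) = 128/0.9866 = 130 N.

P ≈ 130 N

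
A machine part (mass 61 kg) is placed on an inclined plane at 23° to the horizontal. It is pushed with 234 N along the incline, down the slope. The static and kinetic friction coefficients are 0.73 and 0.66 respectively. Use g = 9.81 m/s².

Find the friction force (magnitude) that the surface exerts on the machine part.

Normal force: N = m g cos θ = 61 × 9.81 × cos 23° = 550.8 N.
Parallel to the incline, ΣF = 0 gives f = m g sin θ + P = 233.8 + 234 = 467.8 N (up-slope positive).
The static-friction ceiling is μ_s N = 0.73 × 550.8 = 402.1 N.
Since |467.8| > 402.1 N, static friction cannot hold it; the machine part slides down the incline and kinetic friction applies: f = μ_k N = 0.66 × 550.8 = 364 N.

f ≈ 364 N (up the incline)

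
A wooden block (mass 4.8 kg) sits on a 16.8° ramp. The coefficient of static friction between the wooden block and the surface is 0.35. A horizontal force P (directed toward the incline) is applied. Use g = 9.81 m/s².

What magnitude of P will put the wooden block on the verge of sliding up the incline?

At impending motion up the slope, friction acts down-slope at its limit: f = μ_s N.
Perpendicular to the incline: N = m g cos θ + P sin θ.
Along the incline: P cos θ = m g sin θ + μ_s N = m g sin θ + μ_s (m g cos θ + P sin θ).
Solving, P (cos θ − μ_s sin θ) = m g (sin θ + μ_s cos θ), so P = 4.8×9.81×(sin 16.8° + 0.35 cos 16.8°)/(cos 16.8° − 0.35 sin 16.8°) = 47.1×0.6241/0.8562 = 34.3 N.

P ≈ 34.3 N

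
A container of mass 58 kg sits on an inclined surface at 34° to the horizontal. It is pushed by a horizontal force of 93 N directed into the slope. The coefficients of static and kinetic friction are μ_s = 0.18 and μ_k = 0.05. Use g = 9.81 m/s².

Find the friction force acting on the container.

Resolve perpendicular to the incline: N = m g cos θ + P sin θ = 58×9.81×cos 34° + 93×sin 34° = 523.7 N.
Parallel to the incline: P cos θ − m g sin θ = 77.1 − 318.2 = -241.1 N; the friction needed to balance this is 241.1 N acting up the slope.
Maximum static friction: μ_s N = 0.18 × 523.7 = 94.27 N.
|f_req| = 241.1 > 94.27 N → the container slides down the incline; f = μ_k N = 0.05 × 523.7 = 26.2 N.

f ≈ 26.2 N (up the incline)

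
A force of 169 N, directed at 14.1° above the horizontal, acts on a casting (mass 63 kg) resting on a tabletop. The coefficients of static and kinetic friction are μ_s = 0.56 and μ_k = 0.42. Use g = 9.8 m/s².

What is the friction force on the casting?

N = m g − P sin α = 617.4 − 169×sin 14.1° = 576.2 N.
The horizontal driving force is P cos α = 163.9 N, so equilibrium needs friction f = 163.9 N.
μ_s N = 0.56 × 576.2 = 322.7 N.
Since 163.9 N does not exceed the limit, the casting stays at rest and f = 164 N.

f ≈ 164 N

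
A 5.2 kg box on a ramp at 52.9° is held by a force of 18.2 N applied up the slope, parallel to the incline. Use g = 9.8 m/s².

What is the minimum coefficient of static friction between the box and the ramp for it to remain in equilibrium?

μ_s,min ≈ 0.73

N = m g cos θ = 30.74 N.
Friction must make up the shortfall along the incline: f = m g sin θ − P = 40.64 − 18.2 = 22.44 N.
At the threshold f = μ_s N, so μ_s,min = 22.44/30.74 = 0.73.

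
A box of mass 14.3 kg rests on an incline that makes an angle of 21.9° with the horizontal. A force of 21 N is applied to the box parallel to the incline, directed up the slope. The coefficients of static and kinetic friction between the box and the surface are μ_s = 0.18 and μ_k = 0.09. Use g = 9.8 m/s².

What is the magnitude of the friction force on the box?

Perpendicular to the surface, N = m g cos θ = 14.3·9.8·cos 21.9° = 130 N.
Parallel to the incline, ΣF = 0 gives f = m g sin θ − P = 52.27 − 21 = 31.27 N (up-slope positive).
Maximum static friction available: μ_s N = 0.18 × 130 = 23.4 N.
Since |31.27| > 23.4 N, static friction cannot hold it; the box slides down the incline and kinetic friction applies: f = μ_k N = 0.09 × 130 = 11.7 N.

f ≈ 11.7 N (up the incline)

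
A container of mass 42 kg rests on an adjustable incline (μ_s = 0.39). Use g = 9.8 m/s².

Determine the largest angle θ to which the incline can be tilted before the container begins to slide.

At the slip threshold, m g sin θ = μ_s · m g cos θ, so tan θ = μ_s.
θ_max = arctan(0.39) = 21.3°.

θ_max ≈ 21.3°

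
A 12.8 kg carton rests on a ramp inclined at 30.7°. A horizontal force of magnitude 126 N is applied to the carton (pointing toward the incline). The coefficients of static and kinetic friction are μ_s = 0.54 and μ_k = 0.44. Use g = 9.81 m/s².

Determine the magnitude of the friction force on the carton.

Resolve perpendicular to the incline: N = m g cos θ + P sin θ = 12.8×9.81×cos 30.7° + 126×sin 30.7° = 172.3 N.
Along the incline, the net driving force (taking up-slope positive) is P cos θ − m g sin θ = 108.3 − 64.11 = 44.23 N, so equilibrium requires friction f = -44.23 N (down-slope).
The limit of static friction is μ_s N = 93.04 N.
Since 44.23 N is within the 93.04 N limit, the carton stays put and friction is exactly 44.2 N.

f ≈ 44.2 N (down the incline)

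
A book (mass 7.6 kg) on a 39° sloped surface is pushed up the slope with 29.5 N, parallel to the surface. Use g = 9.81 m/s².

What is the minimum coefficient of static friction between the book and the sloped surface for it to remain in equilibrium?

N = m g cos θ = 57.94 N.
Friction must make up the shortfall along the incline: f = m g sin θ − P = 46.92 − 29.5 = 17.42 N.
At the threshold f = μ_s N, so μ_s,min = 17.42/57.94 = 0.301.

μ_s,min ≈ 0.301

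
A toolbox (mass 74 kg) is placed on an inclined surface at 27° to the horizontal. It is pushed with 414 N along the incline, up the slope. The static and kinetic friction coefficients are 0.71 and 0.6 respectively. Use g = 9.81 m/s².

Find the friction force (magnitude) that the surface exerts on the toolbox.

f ≈ 84.4 N (down the incline)

Perpendicular to the surface, N = m g cos θ = 74·9.81·cos 27° = 646.8 N.
For equilibrium along the incline the friction force must supply f = m g sin θ − P = 329.6 − 414 = -84.43 N (positive meaning up-slope).
The static-friction ceiling is μ_s N = 0.71 × 646.8 = 459.2 N.
Since |-84.43| ≤ 459.2 N, the toolbox remains in static equilibrium and friction takes exactly the required value.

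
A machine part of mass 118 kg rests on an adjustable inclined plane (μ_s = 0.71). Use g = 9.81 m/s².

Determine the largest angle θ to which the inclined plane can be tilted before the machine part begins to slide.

θ_max ≈ 35.4°

At the slip threshold, m g sin θ = μ_s · m g cos θ, so tan θ = μ_s.
θ_max = arctan(0.71) = 35.4°.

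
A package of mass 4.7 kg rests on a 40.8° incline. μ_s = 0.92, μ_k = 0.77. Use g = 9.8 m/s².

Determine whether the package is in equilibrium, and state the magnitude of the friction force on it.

f ≈ 30.1 N

N = m g cos θ = 34.9 N.
Down-slope weight component: m g sin θ = 30.1 N.
μ_s N = 32.1 N.
30.1 ≤ 32.1 N, so it stays put; friction = 30.1 N.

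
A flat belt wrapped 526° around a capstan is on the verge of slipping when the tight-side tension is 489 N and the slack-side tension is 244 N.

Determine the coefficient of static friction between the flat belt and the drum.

T₂/T₁ = e^{μβ} → μ = ln(T₂/T₁)/β.
β = 526° = 9.18 rad.
μ = ln(489/244)/9.18 = ln(2.004)/9.18 = 0.0757.

μ ≈ 0.0757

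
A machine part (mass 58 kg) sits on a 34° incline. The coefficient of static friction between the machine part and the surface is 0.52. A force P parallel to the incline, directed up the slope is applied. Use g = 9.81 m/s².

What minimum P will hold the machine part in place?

P_min ≈ 72.9 N

The machine part tends to slide down (tan θ > μ_s), so at the point of impending slip friction acts up-slope at its limit: f = μ_s N.
P is parallel to the surface, so N = m g cos θ = 472 N.
Along the incline: P + μ_s N = m g sin θ, so P = 318 − 0.52×472 = 72.9 N.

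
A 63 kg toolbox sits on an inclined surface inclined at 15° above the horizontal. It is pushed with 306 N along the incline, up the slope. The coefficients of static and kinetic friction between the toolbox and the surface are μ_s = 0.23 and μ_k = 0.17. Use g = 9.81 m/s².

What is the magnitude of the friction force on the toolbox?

f ≈ 101 N (down the incline)

The normal reaction is N = m g cos θ = 597 N.
For equilibrium along the incline the friction force must supply f = m g sin θ − P = 160 − 306 = -146 N (positive meaning up-slope).
Maximum static friction available: μ_s N = 0.23 × 597 = 137.3 N.
|-146| exceeds 137.3 N, so the toolbox slips up-slope; friction is kinetic, f = μ_k N = 0.17×597 = 101 N.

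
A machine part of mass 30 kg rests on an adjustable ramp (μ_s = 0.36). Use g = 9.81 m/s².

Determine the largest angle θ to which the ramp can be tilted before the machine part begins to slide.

At the slip threshold, m g sin θ = μ_s · m g cos θ, so tan θ = μ_s.
θ_max = arctan(0.36) = 19.8°.

θ_max ≈ 19.8°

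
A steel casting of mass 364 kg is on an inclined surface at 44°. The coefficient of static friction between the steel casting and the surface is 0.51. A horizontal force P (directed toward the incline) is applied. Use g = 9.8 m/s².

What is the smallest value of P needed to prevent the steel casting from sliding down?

P_min ≈ 1090 N

The steel casting tends to slide down (tan θ > μ_s), so at the point of impending slip friction acts up-slope at its limit: f = μ_s N.
Perpendicular to the incline: N = m g cos θ + P sin θ.
Along the incline: P cos θ + μ_s N = m g sin θ, i.e. P cos θ + μ_s (m g cos θ + P sin θ) = m g sin θ.
Solving, P (cos θ + μ_s sin θ) = m g (sin θ − μ_s cos θ), so P = 3570×0.3278/1.074 = 1090 N.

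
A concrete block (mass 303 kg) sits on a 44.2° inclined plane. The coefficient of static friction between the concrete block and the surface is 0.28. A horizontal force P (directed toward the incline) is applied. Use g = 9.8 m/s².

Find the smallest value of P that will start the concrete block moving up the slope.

P ≈ 5110 N

At impending motion up the slope, friction acts down-slope at its limit: f = μ_s N.
Perpendicular to the incline: N = m g cos θ + P sin θ.
Along the incline: P cos θ = m g sin θ + μ_s N = m g sin θ + μ_s (m g cos θ + P sin θ).
Solving, P (cos θ − μ_s sin θ) = m g (sin θ + μ_s cos θ), so P = 303×9.8×(sin 44.2° + 0.28 cos 44.2°)/(cos 44.2° − 0.28 sin 44.2°) = 2970×0.8979/0.5217 = 5110 N.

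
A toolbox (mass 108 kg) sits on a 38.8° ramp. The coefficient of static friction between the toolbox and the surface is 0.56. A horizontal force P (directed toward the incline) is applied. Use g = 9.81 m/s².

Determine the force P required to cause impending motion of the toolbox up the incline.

P ≈ 2630 N

At impending motion up the slope, friction acts down-slope at its limit: f = μ_s N.
Perpendicular to the incline: N = m g cos θ + P sin θ.
Along the incline: P cos θ = m g sin θ + μ_s N = m g sin θ + μ_s (m g cos θ + P sin θ).
Solving, P (cos θ − μ_s sin θ) = m g (sin θ + μ_s cos θ), so P = 108×9.81×(sin 38.8° + 0.56 cos 38.8°)/(cos 38.8° − 0.56 sin 38.8°) = 1060×1.063/0.4284 = 2630 N.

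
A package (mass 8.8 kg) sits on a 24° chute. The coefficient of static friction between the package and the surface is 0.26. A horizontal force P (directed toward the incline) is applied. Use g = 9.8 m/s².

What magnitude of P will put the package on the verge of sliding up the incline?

At impending motion up the slope, friction acts down-slope at its limit: f = μ_s N.
Perpendicular to the incline: N = m g cos θ + P sin θ.
Along the incline: P cos θ = m g sin θ + μ_s N = m g sin θ + μ_s (m g cos θ + P sin θ).
Solving, P (cos θ − μ_s sin θ) = m g (sin θ + μ_s cos θ), so P = 8.8×9.8×(sin 24° + 0.26 cos 24°)/(cos 24° − 0.26 sin 24°) = 86.2×0.6443/0.8078 = 68.8 N.

P ≈ 68.8 N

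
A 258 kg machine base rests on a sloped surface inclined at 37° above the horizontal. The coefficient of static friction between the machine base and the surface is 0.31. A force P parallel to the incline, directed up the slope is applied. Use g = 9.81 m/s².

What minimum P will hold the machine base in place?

P_min ≈ 897 N

The machine base tends to slide down (tan θ > μ_s), so at the point of impending slip friction acts up-slope at its limit: f = μ_s N.
P is parallel to the surface, so N = m g cos θ = 2020 N.
Along the incline: P + μ_s N = m g sin θ, so P = 1520 − 0.31×2020 = 897 N.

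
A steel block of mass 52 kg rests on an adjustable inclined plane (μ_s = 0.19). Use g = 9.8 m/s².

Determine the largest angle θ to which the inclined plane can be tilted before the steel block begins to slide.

At the slip threshold, m g sin θ = μ_s · m g cos θ, so tan θ = μ_s.
θ_max = arctan(0.19) = 10.8°.

θ_max ≈ 10.8°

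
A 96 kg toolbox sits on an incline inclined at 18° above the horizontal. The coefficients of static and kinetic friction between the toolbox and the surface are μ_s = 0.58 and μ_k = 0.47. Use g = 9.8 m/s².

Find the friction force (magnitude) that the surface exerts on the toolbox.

Perpendicular to the surface, N = m g cos θ = 96·9.8·cos 18° = 894.8 N.
Along the slope the weight component is m g sin θ = 290.7 N; friction must supply exactly this, acting up-slope.
Static friction can supply at most μ_s N = 519 N.
Since |290.7| ≤ 519 N, static friction is sufficient; f equals the required value, not μ_s N.

f ≈ 291 N (up the incline)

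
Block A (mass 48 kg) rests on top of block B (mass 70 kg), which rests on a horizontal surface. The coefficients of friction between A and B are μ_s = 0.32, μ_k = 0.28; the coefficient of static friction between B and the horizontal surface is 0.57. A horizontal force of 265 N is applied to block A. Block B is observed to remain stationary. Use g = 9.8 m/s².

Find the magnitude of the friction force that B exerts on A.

f ≈ 132 N

Between the blocks, N₁ = m_A g = 470.4 N.
So the A–B interface can sustain at most μ_s N₁ = 150.5 N of static friction.
P = 265 N exceeds that limit, so A slips over B and the interface friction becomes kinetic: f₁ = μ_k N₁ = 0.28×470.4 = 132 N.
By Newton's third law B feels 132 N forward from A. With B stationary, the floor's static friction on B balances it: f₂ = 132 N (well within μ_s(m_A+m_B)g = 659.1 N).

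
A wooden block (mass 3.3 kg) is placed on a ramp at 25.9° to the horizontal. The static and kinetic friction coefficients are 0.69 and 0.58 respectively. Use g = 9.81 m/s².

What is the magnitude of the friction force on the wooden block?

Normal force: N = m g cos θ = 3.3 × 9.81 × cos 25.9° = 29.12 N.
Along the slope the weight component is m g sin θ = 14.14 N; friction must supply exactly this, acting up-slope.
Static friction can supply at most μ_s N = 20.09 N.
Since |14.14| ≤ 20.09 N, the wooden block remains in static equilibrium and friction takes exactly the required value.

f ≈ 14.1 N (up the incline)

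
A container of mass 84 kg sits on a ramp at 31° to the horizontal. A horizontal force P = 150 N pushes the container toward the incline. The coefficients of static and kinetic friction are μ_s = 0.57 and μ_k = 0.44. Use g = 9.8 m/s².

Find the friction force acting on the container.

Resolve perpendicular to the incline: N = m g cos θ + P sin θ = 84×9.8×cos 31° + 150×sin 31° = 782.9 N.
Along the incline, the net driving force (taking up-slope positive) is P cos θ − m g sin θ = 128.6 − 424 = -295.4 N, so equilibrium requires friction f = 295.4 N (up-slope).
The limit of static friction is μ_s N = 446.2 N.
Since 295.4 N is within the 446.2 N limit, the container stays put and friction is exactly 295 N.

f ≈ 295 N (up the incline)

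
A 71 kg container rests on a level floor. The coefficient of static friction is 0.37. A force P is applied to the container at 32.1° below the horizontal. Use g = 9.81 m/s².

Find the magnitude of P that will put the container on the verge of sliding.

N = m g + P sin α (the push presses the container into the level floor).
At impending slip, P cos α = μ_s N = μ_s (m g + P sin α).
Solving: P (cos α − μ_s sin α) = μ_s m g → P = 0.37×697/(cos 32.1° − 0.37 sin 32.1°) = 258/0.6505 = 396 N.

P ≈ 396 N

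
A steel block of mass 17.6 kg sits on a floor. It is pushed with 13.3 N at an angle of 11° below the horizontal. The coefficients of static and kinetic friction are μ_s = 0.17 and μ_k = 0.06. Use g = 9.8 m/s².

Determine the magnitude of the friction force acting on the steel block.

Vertical equilibrium gives N = m g + P sin α = 175 N.
For equilibrium, f = P cos α = 13.3×cos 11° = 13.06 N.
μ_s N = 0.17 × 175 = 29.75 N.
Since 13.06 N does not exceed the limit, the steel block stays at rest and f = 13.1 N.

f ≈ 13.1 N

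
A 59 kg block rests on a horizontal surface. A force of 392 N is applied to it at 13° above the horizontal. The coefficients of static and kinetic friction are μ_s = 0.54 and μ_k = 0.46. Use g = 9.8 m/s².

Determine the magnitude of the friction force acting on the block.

The vertical component of P reduces the normal force: N = m g − P sin α = 578.2 − 88.18 = 490 N.
For equilibrium, f = P cos α = 392×cos 13° = 382 N.
μ_s N = 0.54 × 490 = 264.6 N.
The required friction exceeds μ_s N, so the block moves and f = μ_k N = 225 N.

f ≈ 225 N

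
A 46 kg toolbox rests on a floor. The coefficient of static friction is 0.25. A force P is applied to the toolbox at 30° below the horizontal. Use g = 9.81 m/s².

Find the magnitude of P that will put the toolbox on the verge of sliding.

P ≈ 152 N

N = m g + P sin α (the push presses the toolbox into the floor).
At impending slip, P cos α = μ_s N = μ_s (m g + P sin α).
Solving: P (cos α − μ_s sin α) = μ_s m g → P = 0.25×451/(cos 30° − 0.25 sin 30°) = 113/0.741 = 152 N.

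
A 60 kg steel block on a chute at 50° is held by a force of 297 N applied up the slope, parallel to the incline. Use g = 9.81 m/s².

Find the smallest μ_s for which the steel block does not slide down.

N = m g cos θ = 378.3 N.
Friction must make up the shortfall along the incline: f = m g sin θ − P = 450.9 − 297 = 153.9 N.
At the threshold f = μ_s N, so μ_s,min = 153.9/378.3 = 0.407.

μ_s,min ≈ 0.407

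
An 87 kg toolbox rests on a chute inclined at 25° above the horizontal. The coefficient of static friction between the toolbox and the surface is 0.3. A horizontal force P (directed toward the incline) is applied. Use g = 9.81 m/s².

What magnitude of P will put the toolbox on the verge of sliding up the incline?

P ≈ 760 N

At impending motion up the slope, friction acts down-slope at its limit: f = μ_s N.
Perpendicular to the incline: N = m g cos θ + P sin θ.
Along the incline: P cos θ = m g sin θ + μ_s N = m g sin θ + μ_s (m g cos θ + P sin θ).
Solving, P (cos θ − μ_s sin θ) = m g (sin θ + μ_s cos θ), so P = 87×9.81×(sin 25° + 0.3 cos 25°)/(cos 25° − 0.3 sin 25°) = 853×0.6945/0.7795 = 760 N.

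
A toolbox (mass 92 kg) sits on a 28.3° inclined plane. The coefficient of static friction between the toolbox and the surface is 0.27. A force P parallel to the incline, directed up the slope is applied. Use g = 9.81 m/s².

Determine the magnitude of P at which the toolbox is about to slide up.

P ≈ 642 N

At impending motion up the slope, friction acts down-slope at its limit: f = μ_s N.
P is parallel to the surface, so N = m g cos θ = 795 N.
Along the incline: P = m g sin θ + μ_s N = 428 + 0.27×795 = 642 N.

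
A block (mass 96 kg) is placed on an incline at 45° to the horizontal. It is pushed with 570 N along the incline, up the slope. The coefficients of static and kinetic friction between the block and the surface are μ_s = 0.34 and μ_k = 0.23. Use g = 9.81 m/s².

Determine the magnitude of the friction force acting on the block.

Perpendicular to the surface, N = m g cos θ = 96·9.81·cos 45° = 665.9 N.
The friction needed for equilibrium is m g sin θ − P = 665.9 − 570 = 95.92 N, measured positive up-slope.
Static friction can supply at most μ_s N = 226.4 N.
Since |95.92| ≤ 226.4 N, no slip — friction simply equals what equilibrium demands.

f ≈ 95.9 N (up the incline)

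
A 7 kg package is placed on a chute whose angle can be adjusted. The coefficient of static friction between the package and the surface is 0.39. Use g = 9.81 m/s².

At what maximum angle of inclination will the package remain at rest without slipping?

At the slip threshold, m g sin θ = μ_s · m g cos θ, so tan θ = μ_s.
θ_max = arctan(0.39) = 21.3°.

θ_max ≈ 21.3°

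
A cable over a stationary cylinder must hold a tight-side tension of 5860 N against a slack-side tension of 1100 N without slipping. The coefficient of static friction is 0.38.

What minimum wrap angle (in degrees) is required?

β_min ≈ 252°

T₂/T₁ = e^{μβ} → β = ln(T₂/T₁)/μ.
β = ln(5860/1100)/0.38 = 1.673/0.38 = 4.402 rad.
In degrees: β = 4.402 × 180/π = 252°.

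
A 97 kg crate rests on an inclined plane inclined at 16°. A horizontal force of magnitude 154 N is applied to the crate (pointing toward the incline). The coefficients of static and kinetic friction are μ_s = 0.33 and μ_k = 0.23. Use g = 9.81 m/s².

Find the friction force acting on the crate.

f ≈ 114 N (up the incline)

Resolve perpendicular to the incline: N = m g cos θ + P sin θ = 97×9.81×cos 16° + 154×sin 16° = 957.2 N.
Along the incline, the net driving force (taking up-slope positive) is P cos θ − m g sin θ = 148 − 262.3 = -114.3 N, so equilibrium requires friction f = 114.3 N (up-slope).
The limit of static friction is μ_s N = 315.9 N.
Since 114.3 N is within the 315.9 N limit, the crate stays put and friction is exactly 114 N.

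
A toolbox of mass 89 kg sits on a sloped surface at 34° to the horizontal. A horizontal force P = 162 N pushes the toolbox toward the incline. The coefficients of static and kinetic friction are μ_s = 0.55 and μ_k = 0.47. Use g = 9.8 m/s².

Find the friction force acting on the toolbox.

f ≈ 353 N (up the incline)

Normal direction: N = m g cos θ + P sin θ = 813.7 N.
Parallel to the incline: P cos θ − m g sin θ = 134.3 − 487.7 = -353.4 N; the friction needed to balance this is 353.4 N acting up the slope.
Maximum static friction: μ_s N = 0.55 × 813.7 = 447.5 N.
Since 353.4 N is within the 447.5 N limit, the toolbox stays put and friction is exactly 353 N.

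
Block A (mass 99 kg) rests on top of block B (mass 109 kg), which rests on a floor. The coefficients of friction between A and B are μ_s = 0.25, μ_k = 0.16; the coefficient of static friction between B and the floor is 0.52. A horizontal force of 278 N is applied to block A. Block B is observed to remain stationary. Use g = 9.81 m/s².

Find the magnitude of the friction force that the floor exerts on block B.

The normal force B exerts on A is simply A's weight, N₁ = 971.2 N.
So the A–B interface can sustain at most μ_s N₁ = 242.8 N of static friction.
P = 278 N exceeds that limit, so A slips over B and the interface friction becomes kinetic: f₁ = μ_k N₁ = 0.16×971.2 = 155 N.
By Newton's third law B feels 155 N forward from A. With B stationary, the floor's static friction on B balances it: f₂ = 155 N (well within μ_s(m_A+m_B)g = 1061 N).

f ≈ 155 N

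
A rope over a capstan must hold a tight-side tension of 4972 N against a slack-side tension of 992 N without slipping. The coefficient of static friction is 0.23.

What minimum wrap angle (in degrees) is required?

β_min ≈ 402°

T₂/T₁ = e^{μβ} → β = ln(T₂/T₁)/μ.
β = ln(4972/992)/0.23 = 1.612/0.23 = 7.008 rad.
In degrees: β = 7.008 × 180/π = 402°.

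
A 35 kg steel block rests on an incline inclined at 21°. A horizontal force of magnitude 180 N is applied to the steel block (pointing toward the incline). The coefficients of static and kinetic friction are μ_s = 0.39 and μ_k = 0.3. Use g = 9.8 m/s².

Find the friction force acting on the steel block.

The horizontal push has a component P sin θ into the surface, so N = m g cos θ + P sin θ = 320.2 + 64.51 = 384.7 N.
Parallel to the incline: P cos θ − m g sin θ = 168 − 122.9 = 45.12 N; the friction needed to balance this is 45.12 N acting down the slope.
Maximum static friction: μ_s N = 0.39 × 384.7 = 150 N.
|f_req| = 45.12 ≤ 150 N → the steel block is in equilibrium; friction equals the required value.

f ≈ 45.1 N (down the incline)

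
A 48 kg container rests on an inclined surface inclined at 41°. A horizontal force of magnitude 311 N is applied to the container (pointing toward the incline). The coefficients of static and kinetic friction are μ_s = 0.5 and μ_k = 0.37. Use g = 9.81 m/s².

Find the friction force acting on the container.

The horizontal push has a component P sin θ into the surface, so N = m g cos θ + P sin θ = 355.4 + 204 = 559.4 N.
Parallel to the incline: P cos θ − m g sin θ = 234.7 − 308.9 = -74.21 N; the friction needed to balance this is 74.21 N acting up the slope.
The limit of static friction is μ_s N = 279.7 N.
|f_req| = 74.21 ≤ 279.7 N → the container is in equilibrium; friction equals the required value.

f ≈ 74.2 N (up the incline)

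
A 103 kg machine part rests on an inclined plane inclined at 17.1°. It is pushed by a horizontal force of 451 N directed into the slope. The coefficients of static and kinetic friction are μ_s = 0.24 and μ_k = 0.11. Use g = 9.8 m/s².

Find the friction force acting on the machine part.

f ≈ 134 N (down the incline)

Resolve perpendicular to the incline: N = m g cos θ + P sin θ = 103×9.8×cos 17.1° + 451×sin 17.1° = 1097 N.
Parallel to the incline: P cos θ − m g sin θ = 431.1 − 296.8 = 134.3 N; the friction needed to balance this is 134.3 N acting down the slope.
Maximum static friction: μ_s N = 0.24 × 1097 = 263.4 N.
Since 134.3 N is within the 263.4 N limit, the machine part stays put and friction is exactly 134 N.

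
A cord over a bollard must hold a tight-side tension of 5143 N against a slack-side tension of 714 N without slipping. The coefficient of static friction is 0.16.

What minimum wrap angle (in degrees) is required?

β_min ≈ 707°

T₂/T₁ = e^{μβ} → β = ln(T₂/T₁)/μ.
β = ln(5143/714)/0.16 = 1.975/0.16 = 12.34 rad.
In degrees: β = 12.34 × 180/π = 707°.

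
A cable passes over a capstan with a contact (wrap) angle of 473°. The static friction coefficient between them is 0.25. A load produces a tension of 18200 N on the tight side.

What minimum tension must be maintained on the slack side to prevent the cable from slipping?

T_min ≈ 2310 N

Capstan equation at impending slip: T_tight/T_slack = e^{μβ}.
β = 473° = 8.255 rad; e^{μβ} = e^{0.25×8.255} = 7.876.
T_slack = T_tight / e^{μβ} = 18200 / 7.876 = 2310 N.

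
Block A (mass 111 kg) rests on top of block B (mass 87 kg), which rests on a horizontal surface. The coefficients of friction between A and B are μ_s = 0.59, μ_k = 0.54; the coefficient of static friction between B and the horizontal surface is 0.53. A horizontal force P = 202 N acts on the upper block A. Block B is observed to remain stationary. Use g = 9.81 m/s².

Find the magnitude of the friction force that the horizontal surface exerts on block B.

The normal force B exerts on A is simply A's weight, N₁ = 1089 N.
Maximum static friction on A from B: μ_s N₁ = 0.59×1089 = 642.5 N.
P = 202 N is within that limit, so A and B move together (both at rest); the A–B friction is simply f₁ = P = 202 N.
By Newton's third law B feels 202 N forward from A. With B stationary, the floor's static friction on B balances it: f₂ = 202 N (well within μ_s(m_A+m_B)g = 1029 N).

f ≈ 202 N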